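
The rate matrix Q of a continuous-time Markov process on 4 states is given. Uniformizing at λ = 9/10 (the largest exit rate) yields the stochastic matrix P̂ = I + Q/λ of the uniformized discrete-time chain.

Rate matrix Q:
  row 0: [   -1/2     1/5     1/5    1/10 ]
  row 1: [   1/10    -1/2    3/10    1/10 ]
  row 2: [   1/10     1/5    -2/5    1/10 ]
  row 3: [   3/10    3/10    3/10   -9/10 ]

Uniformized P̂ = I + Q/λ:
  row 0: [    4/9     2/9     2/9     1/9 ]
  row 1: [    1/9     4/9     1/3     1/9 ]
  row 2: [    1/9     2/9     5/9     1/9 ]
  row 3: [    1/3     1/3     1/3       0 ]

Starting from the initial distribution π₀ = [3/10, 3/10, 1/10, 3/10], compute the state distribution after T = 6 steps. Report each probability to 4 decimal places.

π = [0.2003, 0.3000, 0.3997, 0.1000]

t=0: π = [0.3000, 0.3000, 0.1000, 0.3000]
t=1: π = [0.2778, 0.3222, 0.3222, 0.0778]
t=2: π = [0.2210, 0.3025, 0.3741, 0.1025]
t=3: π = [0.2075, 0.3008, 0.3919, 0.0997]
t=4: π = [0.2025, 0.3002, 0.3974, 0.1000]
t=5: π = [0.2008, 0.3000, 0.3991, 0.1000]
t=6: π = [0.2003, 0.3000, 0.3997, 0.1000]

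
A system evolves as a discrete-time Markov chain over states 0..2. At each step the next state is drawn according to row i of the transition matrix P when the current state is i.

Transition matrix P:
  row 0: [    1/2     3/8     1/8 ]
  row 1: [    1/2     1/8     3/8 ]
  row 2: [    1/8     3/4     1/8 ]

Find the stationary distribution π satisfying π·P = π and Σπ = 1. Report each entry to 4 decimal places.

Balance equations π_j = Σ_i π_i·P[i][j]:
  π_0 = 1/2·π_0 + 1/2·π_1 + 1/8·π_2
  π_1 = 3/8·π_0 + 1/8·π_1 + 3/4·π_2
  normalize: π_0 + π_1 + π_2 = 1
Solving the linear system gives exactly π = [31/74, 27/74, 8/37].

π = [0.4189, 0.3649, 0.2162]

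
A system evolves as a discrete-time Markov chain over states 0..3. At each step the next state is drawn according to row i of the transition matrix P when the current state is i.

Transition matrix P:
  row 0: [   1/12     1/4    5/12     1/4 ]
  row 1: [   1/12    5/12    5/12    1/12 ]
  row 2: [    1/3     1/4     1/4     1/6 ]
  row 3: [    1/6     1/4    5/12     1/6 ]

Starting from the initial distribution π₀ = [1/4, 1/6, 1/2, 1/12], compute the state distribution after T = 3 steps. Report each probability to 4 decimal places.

t=0: π = [0.2500, 0.1667, 0.5000, 0.0833]
t=1: π = [0.2153, 0.2778, 0.3333, 0.1736]
t=2: π = [0.1811, 0.2963, 0.3611, 0.1615]
t=3: π = [0.1871, 0.2994, 0.3565, 0.1571]

π = [0.1871, 0.2994, 0.3565, 0.1571]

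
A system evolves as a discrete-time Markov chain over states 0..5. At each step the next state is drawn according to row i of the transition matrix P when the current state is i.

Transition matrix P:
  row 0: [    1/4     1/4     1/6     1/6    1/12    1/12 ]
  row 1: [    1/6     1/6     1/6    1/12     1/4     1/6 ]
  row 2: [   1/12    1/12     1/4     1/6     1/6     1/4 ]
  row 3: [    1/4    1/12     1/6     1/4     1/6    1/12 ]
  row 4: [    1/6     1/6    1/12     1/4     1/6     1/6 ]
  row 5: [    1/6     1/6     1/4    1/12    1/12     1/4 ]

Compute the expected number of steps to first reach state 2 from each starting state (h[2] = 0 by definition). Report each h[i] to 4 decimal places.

First-step conditioning: h[2] = 0; for i ≠ 2, h[i] = 1 + Σ_k P[i][k]·h[k].
  h[0] = 1 + 1/4·h[0] + 1/4·h[1] + 1/6·h[3] + 1/12·h[4] + 1/12·h[5]
  h[1] = 1 + 1/6·h[0] + 1/6·h[1] + 1/12·h[3] + 1/4·h[4] + 1/6·h[5]
  h[3] = 1 + 1/4·h[0] + 1/12·h[1] + 1/4·h[3] + 1/6·h[4] + 1/12·h[5]
  h[4] = 1 + 1/6·h[0] + 1/6·h[1] + 1/4·h[3] + 1/6·h[4] + 1/6·h[5]
  h[5] = 1 + 1/6·h[0] + 1/6·h[1] + 1/12·h[3] + 1/12·h[4] + 1/4·h[5]
Solving the 5×5 linear system over states ≠ 2 gives exactly h = [13506/2243, 94950/15701, 0, 13596/2243, 102288/15701, 84984/15701] (h[2] = 0 is the target).

h = [6.0214, 6.0474, 0.0000, 6.0615, 6.5147, 5.4126]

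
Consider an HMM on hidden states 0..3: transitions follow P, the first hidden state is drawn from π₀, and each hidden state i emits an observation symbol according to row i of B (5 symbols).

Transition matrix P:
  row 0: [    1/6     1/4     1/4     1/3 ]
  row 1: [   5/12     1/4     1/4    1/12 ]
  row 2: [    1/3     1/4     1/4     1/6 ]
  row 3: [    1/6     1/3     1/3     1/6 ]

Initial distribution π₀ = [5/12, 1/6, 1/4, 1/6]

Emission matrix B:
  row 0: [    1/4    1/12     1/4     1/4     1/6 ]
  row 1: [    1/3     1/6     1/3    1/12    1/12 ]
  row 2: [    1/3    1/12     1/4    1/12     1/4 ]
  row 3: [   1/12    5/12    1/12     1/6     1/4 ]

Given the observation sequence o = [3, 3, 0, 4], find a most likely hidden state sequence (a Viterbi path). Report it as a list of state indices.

path = [0, 3, 1, 0]

t=0: δ = [1.042e-01, 1.389e-02, 2.083e-02, 2.778e-02]  (obs o_0=3)
t=1: δ = [4.340e-03, 2.170e-03, 2.170e-03, 5.787e-03]  ψ = [0, 0, 0, 0]  (obs o_1=3)
t=2: δ = [2.411e-04, 6.430e-04, 6.430e-04, 1.206e-04]  ψ = [3, 3, 3, 0]  (obs o_2=0)
t=3: δ = [4.465e-05, 1.340e-05, 4.019e-05, 2.679e-05]  ψ = [1, 1, 1, 2]  (obs o_3=4)
backtrack: best end state = 0; path = [0, 3, 1, 0]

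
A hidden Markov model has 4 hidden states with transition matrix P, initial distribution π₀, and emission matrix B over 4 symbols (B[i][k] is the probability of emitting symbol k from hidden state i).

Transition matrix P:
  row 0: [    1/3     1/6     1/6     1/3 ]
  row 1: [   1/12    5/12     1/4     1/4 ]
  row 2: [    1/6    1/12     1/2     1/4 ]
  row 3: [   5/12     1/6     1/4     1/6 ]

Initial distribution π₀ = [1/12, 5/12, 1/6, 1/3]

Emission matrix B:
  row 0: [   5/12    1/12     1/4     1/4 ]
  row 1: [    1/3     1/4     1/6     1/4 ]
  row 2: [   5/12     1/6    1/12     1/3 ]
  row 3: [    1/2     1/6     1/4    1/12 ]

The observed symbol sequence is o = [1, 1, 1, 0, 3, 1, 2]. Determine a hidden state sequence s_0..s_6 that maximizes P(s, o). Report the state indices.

path = [1, 1, 1, 1, 1, 1, 1]

t=0: δ = [6.944e-03, 1.042e-01, 2.778e-02, 5.556e-02]  (obs o_0=1)
t=1: δ = [1.929e-03, 1.085e-02, 4.340e-03, 4.340e-03]  ψ = [3, 1, 1, 1]  (obs o_1=1)
t=2: δ = [1.507e-04, 1.130e-03, 4.521e-04, 4.521e-04]  ψ = [3, 1, 1, 1]  (obs o_2=1)
t=3: δ = [7.849e-05, 1.570e-04, 1.177e-04, 1.413e-04]  ψ = [3, 1, 1, 1]  (obs o_3=0)
t=4: δ = [1.472e-05, 1.635e-05, 1.962e-05, 3.270e-06]  ψ = [3, 1, 2, 1]  (obs o_4=3)
t=5: δ = [4.088e-07, 1.703e-06, 1.635e-06, 8.176e-07]  ψ = [0, 1, 2, 0]  (obs o_5=1)
t=6: δ = [8.517e-08, 1.183e-07, 6.814e-08, 1.065e-07]  ψ = [3, 1, 2, 1]  (obs o_6=2)
backtrack: best end state = 1; path = [1, 1, 1, 1, 1, 1, 1]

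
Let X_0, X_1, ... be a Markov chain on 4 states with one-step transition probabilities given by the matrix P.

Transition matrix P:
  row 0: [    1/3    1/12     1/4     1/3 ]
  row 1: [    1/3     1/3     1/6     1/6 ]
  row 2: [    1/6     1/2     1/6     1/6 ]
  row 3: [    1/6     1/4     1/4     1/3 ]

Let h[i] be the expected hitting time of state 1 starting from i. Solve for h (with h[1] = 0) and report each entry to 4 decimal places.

h = [4.3738, 0.0000, 2.8037, 3.6449]

First-step conditioning: h[1] = 0; for i ≠ 1, h[i] = 1 + Σ_k P[i][k]·h[k].
  h[0] = 1 + 1/3·h[0] + 1/4·h[2] + 1/3·h[3]
  h[2] = 1 + 1/6·h[0] + 1/6·h[2] + 1/6·h[3]
  h[3] = 1 + 1/6·h[0] + 1/4·h[2] + 1/3·h[3]
Solving the 3×3 linear system over states ≠ 1 gives exactly h = [468/107, 0, 300/107, 390/107] (h[1] = 0 is the target).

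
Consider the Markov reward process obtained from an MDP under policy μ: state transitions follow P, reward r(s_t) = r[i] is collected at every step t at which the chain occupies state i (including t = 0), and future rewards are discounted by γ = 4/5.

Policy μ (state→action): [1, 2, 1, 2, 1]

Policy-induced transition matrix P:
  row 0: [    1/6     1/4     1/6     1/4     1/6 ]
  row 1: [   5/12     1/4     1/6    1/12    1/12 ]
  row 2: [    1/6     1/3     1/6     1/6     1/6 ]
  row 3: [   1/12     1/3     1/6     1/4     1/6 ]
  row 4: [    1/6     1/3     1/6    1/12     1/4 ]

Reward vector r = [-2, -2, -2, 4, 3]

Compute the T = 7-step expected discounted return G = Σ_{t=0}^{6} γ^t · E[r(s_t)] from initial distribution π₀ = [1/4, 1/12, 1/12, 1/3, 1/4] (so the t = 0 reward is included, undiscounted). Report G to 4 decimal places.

t=0: π = [0.2500, 0.0833, 0.0833, 0.3333, 0.2500], E[r] = 1.2500, γ^t·E[r] = 1.250000, running G = 1.250000
t=1: π = [0.1597, 0.3056, 0.1667, 0.1875, 0.1806], E[r] = 0.0278, γ^t·E[r] = 0.022222, running G = 1.272222
t=2: π = [0.2274, 0.2946, 0.1667, 0.1551, 0.1563], E[r] = -0.2882, γ^t·E[r] = -0.184444, running G = 1.087778
t=3: π = [0.2274, 0.2898, 0.1667, 0.1610, 0.1551], E[r] = -0.2584, γ^t·E[r] = -0.132321, running G = 0.955457
t=4: π = [0.2257, 0.2902, 0.1667, 0.1619, 0.1554], E[r] = -0.2511, γ^t·E[r] = -0.102849, running G = 0.852607
t=5: π = [0.2257, 0.2903, 0.1667, 0.1618, 0.1554], E[r] = -0.2518, γ^t·E[r] = -0.082522, running G = 0.770086
t=6: π = [0.2258, 0.2903, 0.1667, 0.1618, 0.1554], E[r] = -0.2520, γ^t·E[r] = -0.066056, running G = 0.704030

G = 0.7040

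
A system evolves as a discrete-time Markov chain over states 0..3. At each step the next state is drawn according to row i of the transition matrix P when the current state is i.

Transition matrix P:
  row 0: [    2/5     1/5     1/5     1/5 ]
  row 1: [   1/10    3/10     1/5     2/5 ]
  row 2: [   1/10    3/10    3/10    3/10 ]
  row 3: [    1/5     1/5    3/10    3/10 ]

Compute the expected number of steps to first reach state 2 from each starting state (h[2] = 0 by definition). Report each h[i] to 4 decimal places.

h = [4.4022, 4.2935, 0.0000, 3.9130]

First-step conditioning: h[2] = 0; for i ≠ 2, h[i] = 1 + Σ_k P[i][k]·h[k].
  h[0] = 1 + 2/5·h[0] + 1/5·h[1] + 1/5·h[3]
  h[1] = 1 + 1/10·h[0] + 3/10·h[1] + 2/5·h[3]
  h[3] = 1 + 1/5·h[0] + 1/5·h[1] + 3/10·h[3]
Solving the 3×3 linear system over states ≠ 2 gives exactly h = [405/92, 395/92, 0, 90/23] (h[2] = 0 is the target).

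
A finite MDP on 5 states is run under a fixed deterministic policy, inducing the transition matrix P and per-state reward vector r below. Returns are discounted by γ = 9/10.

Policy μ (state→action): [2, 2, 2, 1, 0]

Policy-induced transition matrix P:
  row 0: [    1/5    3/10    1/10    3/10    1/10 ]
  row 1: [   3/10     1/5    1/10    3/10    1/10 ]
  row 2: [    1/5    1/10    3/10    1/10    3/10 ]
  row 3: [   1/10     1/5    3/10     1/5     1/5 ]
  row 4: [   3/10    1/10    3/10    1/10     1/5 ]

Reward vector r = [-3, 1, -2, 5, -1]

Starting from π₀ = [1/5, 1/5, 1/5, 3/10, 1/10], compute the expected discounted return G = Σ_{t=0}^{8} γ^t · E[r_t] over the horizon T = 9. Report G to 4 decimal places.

t=0: π = [0.2000, 0.2000, 0.2000, 0.3000, 0.1000], E[r] = 0.6000, γ^t·E[r] = 0.600000, running G = 0.600000
t=1: π = [0.2000, 0.1900, 0.2200, 0.2100, 0.1800], E[r] = 0.0200, γ^t·E[r] = 0.018000, running G = 0.618000
t=2: π = [0.2160, 0.1800, 0.2220, 0.1990, 0.1830], E[r] = -0.1000, γ^t·E[r] = -0.081000, running G = 0.537000
t=3: π = [0.2164, 0.1811, 0.2208, 0.1991, 0.1826], E[r] = -0.0968, γ^t·E[r] = -0.070567, running G = 0.466433
t=4: π = [0.2165, 0.1813, 0.2205, 0.1994, 0.1823], E[r] = -0.0944, γ^t·E[r] = -0.061910, running G = 0.404523
t=5: π = [0.2164, 0.1814, 0.2204, 0.1995, 0.1823], E[r] = -0.0936, γ^t·E[r] = -0.055275, running G = 0.349249
t=6: π = [0.2164, 0.1814, 0.2204, 0.1995, 0.1823], E[r] = -0.0935, γ^t·E[r] = -0.049687, running G = 0.299562
t=7: π = [0.2164, 0.1814, 0.2204, 0.1995, 0.1823], E[r] = -0.0935, γ^t·E[r] = -0.044713, running G = 0.254849
t=8: π = [0.2164, 0.1814, 0.2204, 0.1995, 0.1823], E[r] = -0.0935, γ^t·E[r] = -0.040242, running G = 0.214608

G = 0.2146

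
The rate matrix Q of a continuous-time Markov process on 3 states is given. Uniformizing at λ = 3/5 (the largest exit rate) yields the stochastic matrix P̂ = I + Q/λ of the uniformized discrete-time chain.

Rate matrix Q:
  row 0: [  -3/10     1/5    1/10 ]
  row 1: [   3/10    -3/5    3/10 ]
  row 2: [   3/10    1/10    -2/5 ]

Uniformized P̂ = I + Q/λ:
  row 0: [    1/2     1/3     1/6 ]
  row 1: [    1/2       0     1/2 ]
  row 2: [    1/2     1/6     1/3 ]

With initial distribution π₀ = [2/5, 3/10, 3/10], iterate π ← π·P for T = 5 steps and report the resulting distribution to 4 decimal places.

π = [0.5000, 0.2143, 0.2857]

t=0: π = [0.4000, 0.3000, 0.3000]
t=1: π = [0.5000, 0.1833, 0.3167]
t=2: π = [0.5000, 0.2194, 0.2806]
t=3: π = [0.5000, 0.2134, 0.2866]
t=4: π = [0.5000, 0.2144, 0.2856]
t=5: π = [0.5000, 0.2143, 0.2857]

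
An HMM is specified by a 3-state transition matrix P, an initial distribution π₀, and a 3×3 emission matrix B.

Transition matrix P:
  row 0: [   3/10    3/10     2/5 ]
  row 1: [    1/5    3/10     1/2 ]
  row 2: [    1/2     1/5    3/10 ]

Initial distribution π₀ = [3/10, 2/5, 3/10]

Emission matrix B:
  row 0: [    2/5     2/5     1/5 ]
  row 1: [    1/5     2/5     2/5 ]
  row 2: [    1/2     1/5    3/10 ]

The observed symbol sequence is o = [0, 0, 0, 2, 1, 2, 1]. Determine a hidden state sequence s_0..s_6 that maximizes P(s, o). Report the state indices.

path = [0, 2, 0, 2, 0, 2, 0]

t=0: δ = [1.200e-01, 8.000e-02, 1.500e-01]  (obs o_0=0)
t=1: δ = [3.000e-02, 7.200e-03, 2.400e-02]  ψ = [2, 0, 0]  (obs o_1=0)
t=2: δ = [4.800e-03, 1.800e-03, 6.000e-03]  ψ = [2, 0, 0]  (obs o_2=0)
t=3: δ = [6.000e-04, 5.760e-04, 5.760e-04]  ψ = [2, 0, 0]  (obs o_3=2)
t=4: δ = [1.152e-04, 7.200e-05, 5.760e-05]  ψ = [2, 0, 1]  (obs o_4=1)
t=5: δ = [6.912e-06, 1.382e-05, 1.382e-05]  ψ = [0, 0, 0]  (obs o_5=2)
t=6: δ = [2.765e-06, 1.659e-06, 1.382e-06]  ψ = [2, 1, 1]  (obs o_6=1)
backtrack: best end state = 0; path = [0, 2, 0, 2, 0, 2, 0]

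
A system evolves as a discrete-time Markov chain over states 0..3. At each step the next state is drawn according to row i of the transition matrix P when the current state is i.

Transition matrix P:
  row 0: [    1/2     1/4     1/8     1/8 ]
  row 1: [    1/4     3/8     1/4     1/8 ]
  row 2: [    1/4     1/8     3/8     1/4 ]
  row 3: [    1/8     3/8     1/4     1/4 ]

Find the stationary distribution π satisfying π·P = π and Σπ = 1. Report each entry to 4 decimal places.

π = [0.3038, 0.2765, 0.2423, 0.1775]

Balance equations π_j = Σ_i π_i·P[i][j]:
  π_0 = 1/2·π_0 + 1/4·π_1 + 1/4·π_2 + 1/8·π_3
  π_1 = 1/4·π_0 + 3/8·π_1 + 1/8·π_2 + 3/8·π_3
  π_2 = 1/8·π_0 + 1/4·π_1 + 3/8·π_2 + 1/4·π_3
  normalize: π_0 + π_1 + π_2 + π_3 = 1
Solving the linear system gives exactly π = [89/293, 81/293, 71/293, 52/293].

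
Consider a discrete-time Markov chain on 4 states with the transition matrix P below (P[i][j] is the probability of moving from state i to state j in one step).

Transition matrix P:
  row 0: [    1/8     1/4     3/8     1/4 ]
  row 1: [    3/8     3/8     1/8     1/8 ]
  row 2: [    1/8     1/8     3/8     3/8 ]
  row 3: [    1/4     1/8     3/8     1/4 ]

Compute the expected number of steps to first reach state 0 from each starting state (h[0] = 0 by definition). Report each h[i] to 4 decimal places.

h = [0.0000, 3.4545, 4.9091, 4.3636]

First-step conditioning: h[0] = 0; for i ≠ 0, h[i] = 1 + Σ_k P[i][k]·h[k].
  h[1] = 1 + 3/8·h[1] + 1/8·h[2] + 1/8·h[3]
  h[2] = 1 + 1/8·h[1] + 3/8·h[2] + 3/8·h[3]
  h[3] = 1 + 1/8·h[1] + 3/8·h[2] + 1/4·h[3]
Solving the 3×3 linear system over states ≠ 0 gives exactly h = [0, 38/11, 54/11, 48/11] (h[0] = 0 is the target).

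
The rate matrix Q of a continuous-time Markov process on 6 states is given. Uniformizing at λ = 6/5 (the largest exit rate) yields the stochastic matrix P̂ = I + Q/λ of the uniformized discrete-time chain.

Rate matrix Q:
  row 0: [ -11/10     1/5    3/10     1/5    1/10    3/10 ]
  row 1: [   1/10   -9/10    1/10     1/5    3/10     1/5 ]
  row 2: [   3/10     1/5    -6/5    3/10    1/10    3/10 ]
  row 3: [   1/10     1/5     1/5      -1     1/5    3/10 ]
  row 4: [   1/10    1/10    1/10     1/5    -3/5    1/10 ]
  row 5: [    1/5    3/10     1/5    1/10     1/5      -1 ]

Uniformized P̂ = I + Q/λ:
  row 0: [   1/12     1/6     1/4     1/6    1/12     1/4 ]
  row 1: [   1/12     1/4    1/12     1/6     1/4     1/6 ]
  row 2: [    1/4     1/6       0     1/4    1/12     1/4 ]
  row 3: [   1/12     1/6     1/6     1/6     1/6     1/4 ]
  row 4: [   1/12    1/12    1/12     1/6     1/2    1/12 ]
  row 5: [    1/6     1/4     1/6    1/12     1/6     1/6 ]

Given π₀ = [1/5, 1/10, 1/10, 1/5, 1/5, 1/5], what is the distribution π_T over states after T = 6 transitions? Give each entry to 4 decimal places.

π = [0.1186, 0.1762, 0.1215, 0.1618, 0.2419, 0.1800]

t=0: π = [0.2000, 0.1000, 0.1000, 0.2000, 0.2000, 0.2000]
t=1: π = [0.1167, 0.1750, 0.1417, 0.1583, 0.2167, 0.1917]
t=2: π = [0.1229, 0.1792, 0.1201, 0.1625, 0.2319, 0.1833]
t=3: π = [0.1186, 0.1775, 0.1226, 0.1614, 0.2387, 0.1811]
t=4: π = [0.1189, 0.1767, 0.1214, 0.1618, 0.2409, 0.1803]
t=5: π = [0.1186, 0.1763, 0.1215, 0.1618, 0.2417, 0.1801]
t=6: π = [0.1186, 0.1762, 0.1215, 0.1618, 0.2419, 0.1800]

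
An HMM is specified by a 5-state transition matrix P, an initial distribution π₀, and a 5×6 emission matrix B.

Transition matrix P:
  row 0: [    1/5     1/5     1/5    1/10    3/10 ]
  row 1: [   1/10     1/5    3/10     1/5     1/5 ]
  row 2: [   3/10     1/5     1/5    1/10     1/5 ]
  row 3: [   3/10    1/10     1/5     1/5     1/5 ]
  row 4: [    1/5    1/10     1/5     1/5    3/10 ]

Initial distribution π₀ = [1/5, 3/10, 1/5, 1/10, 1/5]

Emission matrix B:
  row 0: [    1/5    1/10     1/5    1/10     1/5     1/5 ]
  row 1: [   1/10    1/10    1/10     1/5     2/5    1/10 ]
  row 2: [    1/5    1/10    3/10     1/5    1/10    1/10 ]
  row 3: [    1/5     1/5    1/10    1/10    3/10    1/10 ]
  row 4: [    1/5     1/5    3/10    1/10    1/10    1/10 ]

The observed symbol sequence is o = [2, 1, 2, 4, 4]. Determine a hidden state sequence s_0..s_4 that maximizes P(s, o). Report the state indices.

path = [4, 4, 2, 1, 1]

t=0: δ = [4.000e-02, 3.000e-02, 6.000e-02, 1.000e-02, 6.000e-02]  (obs o_0=2)
t=1: δ = [1.800e-03, 1.200e-03, 1.200e-03, 2.400e-03, 3.600e-03]  ψ = [2, 2, 2, 4, 4]  (obs o_1=1)
t=2: δ = [1.440e-04, 3.600e-05, 2.160e-04, 7.200e-05, 3.240e-04]  ψ = [3, 0, 4, 4, 4]  (obs o_2=2)
t=3: δ = [1.296e-05, 1.728e-05, 6.480e-06, 1.944e-05, 9.720e-06]  ψ = [2, 2, 4, 4, 4]  (obs o_3=4)
t=4: δ = [1.166e-06, 1.382e-06, 5.184e-07, 1.166e-06, 3.888e-07]  ψ = [3, 1, 1, 3, 0]  (obs o_4=4)
backtrack: best end state = 1; path = [4, 4, 2, 1, 1]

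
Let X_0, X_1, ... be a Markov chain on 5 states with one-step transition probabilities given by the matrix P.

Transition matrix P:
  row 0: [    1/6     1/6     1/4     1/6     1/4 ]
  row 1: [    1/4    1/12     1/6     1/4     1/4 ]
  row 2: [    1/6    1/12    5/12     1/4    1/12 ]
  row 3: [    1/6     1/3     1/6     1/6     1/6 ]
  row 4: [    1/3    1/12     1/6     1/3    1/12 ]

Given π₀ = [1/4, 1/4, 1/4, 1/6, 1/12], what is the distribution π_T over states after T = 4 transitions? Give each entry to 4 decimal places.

π = [0.2071, 0.1572, 0.2452, 0.2275, 0.1630]

t=0: π = [0.2500, 0.2500, 0.2500, 0.1667, 0.0833]
t=1: π = [0.2014, 0.1458, 0.2500, 0.2222, 0.1806]
t=2: π = [0.2089, 0.1557, 0.2459, 0.2297, 0.1597]
t=3: π = [0.2063, 0.1582, 0.2456, 0.2268, 0.1632]
t=4: π = [0.2071, 0.1572, 0.2452, 0.2275, 0.1630]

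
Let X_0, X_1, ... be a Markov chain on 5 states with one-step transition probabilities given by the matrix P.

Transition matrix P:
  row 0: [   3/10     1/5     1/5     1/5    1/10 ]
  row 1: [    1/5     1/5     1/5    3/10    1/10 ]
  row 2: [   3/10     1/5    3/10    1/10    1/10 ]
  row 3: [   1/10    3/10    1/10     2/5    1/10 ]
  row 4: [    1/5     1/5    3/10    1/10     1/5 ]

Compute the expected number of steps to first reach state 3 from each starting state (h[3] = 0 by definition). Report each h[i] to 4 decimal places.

h = [5.3928, 4.8535, 5.9920, 0.0000, 6.0586]

First-step conditioning: h[3] = 0; for i ≠ 3, h[i] = 1 + Σ_k P[i][k]·h[k].
  h[0] = 1 + 3/10·h[0] + 1/5·h[1] + 1/5·h[2] + 1/10·h[4]
  h[1] = 1 + 1/5·h[0] + 1/5·h[1] + 1/5·h[2] + 1/10·h[4]
  h[2] = 1 + 3/10·h[0] + 1/5·h[1] + 3/10·h[2] + 1/10·h[4]
  h[4] = 1 + 1/5·h[0] + 1/5·h[1] + 3/10·h[2] + 1/5·h[4]
Solving the 4×4 linear system over states ≠ 3 gives exactly h = [4050/751, 3645/751, 4500/751, 0, 4550/751] (h[3] = 0 is the target).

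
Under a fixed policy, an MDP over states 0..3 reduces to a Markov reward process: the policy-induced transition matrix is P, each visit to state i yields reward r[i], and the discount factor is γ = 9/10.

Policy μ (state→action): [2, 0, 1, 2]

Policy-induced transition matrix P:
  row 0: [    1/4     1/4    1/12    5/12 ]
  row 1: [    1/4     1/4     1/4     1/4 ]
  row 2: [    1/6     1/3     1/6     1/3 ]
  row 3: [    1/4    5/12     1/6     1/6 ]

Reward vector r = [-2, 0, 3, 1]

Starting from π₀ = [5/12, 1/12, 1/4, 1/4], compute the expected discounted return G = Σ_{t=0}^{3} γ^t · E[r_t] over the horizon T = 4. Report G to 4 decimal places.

t=0: π = [0.4167, 0.0833, 0.2500, 0.2500], E[r] = 0.1667, γ^t·E[r] = 0.166667, running G = 0.166667
t=1: π = [0.2292, 0.3125, 0.1389, 0.3194], E[r] = 0.2778, γ^t·E[r] = 0.250000, running G = 0.416667
t=2: π = [0.2384, 0.3148, 0.1736, 0.2731], E[r] = 0.3171, γ^t·E[r] = 0.256875, running G = 0.673542
t=3: π = [0.2355, 0.3100, 0.1730, 0.2814], E[r] = 0.3295, γ^t·E[r] = 0.240188, running G = 0.913729

G = 0.9137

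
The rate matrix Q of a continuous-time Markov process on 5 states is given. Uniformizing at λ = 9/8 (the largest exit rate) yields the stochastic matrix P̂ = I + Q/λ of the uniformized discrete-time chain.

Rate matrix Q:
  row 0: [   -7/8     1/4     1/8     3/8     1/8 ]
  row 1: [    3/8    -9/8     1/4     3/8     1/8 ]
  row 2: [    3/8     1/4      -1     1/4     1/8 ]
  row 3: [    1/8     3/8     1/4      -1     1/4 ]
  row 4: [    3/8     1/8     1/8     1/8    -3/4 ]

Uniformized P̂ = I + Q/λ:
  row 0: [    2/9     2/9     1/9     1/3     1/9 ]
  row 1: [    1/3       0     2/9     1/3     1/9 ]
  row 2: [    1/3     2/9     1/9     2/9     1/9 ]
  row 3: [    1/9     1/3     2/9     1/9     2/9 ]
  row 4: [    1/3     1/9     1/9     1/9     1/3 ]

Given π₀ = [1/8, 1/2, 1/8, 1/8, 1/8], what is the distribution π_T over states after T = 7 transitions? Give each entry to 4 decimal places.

π = [0.2547, 0.1865, 0.1570, 0.2266, 0.1752]

t=0: π = [0.1250, 0.5000, 0.1250, 0.1250, 0.1250]
t=1: π = [0.2917, 0.1111, 0.1806, 0.2639, 0.1528]
t=2: π = [0.2423, 0.2099, 0.1528, 0.2207, 0.1744]
t=3: π = [0.2574, 0.1807, 0.1590, 0.2286, 0.1744]
t=4: π = [0.2539, 0.1881, 0.1566, 0.2261, 0.1753]
t=5: π = [0.2549, 0.1861, 0.1571, 0.2267, 0.1752]
t=6: π = [0.2546, 0.1866, 0.1570, 0.2266, 0.1752]
t=7: π = [0.2547, 0.1865, 0.1570, 0.2266, 0.1752]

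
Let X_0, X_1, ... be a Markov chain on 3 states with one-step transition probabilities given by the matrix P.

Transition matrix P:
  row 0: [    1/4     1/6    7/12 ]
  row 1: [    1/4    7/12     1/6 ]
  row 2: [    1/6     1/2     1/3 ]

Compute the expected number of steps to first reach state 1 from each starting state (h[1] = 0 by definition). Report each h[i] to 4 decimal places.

h = [3.1034, 0.0000, 2.2759]

First-step conditioning: h[1] = 0; for i ≠ 1, h[i] = 1 + Σ_k P[i][k]·h[k].
  h[0] = 1 + 1/4·h[0] + 7/12·h[2]
  h[2] = 1 + 1/6·h[0] + 1/3·h[2]
Solving the 2×2 linear system over states ≠ 1 gives exactly h = [90/29, 0, 66/29] (h[1] = 0 is the target).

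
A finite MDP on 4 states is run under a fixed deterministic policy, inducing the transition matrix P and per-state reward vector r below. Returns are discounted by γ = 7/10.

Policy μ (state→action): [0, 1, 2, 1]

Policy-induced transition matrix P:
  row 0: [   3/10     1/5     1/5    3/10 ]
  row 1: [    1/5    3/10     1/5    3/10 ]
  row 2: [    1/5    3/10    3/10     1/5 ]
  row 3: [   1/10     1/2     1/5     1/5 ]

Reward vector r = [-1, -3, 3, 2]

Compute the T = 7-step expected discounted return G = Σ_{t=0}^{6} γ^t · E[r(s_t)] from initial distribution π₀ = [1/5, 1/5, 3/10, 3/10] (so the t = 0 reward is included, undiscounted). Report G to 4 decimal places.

t=0: π = [0.2000, 0.2000, 0.3000, 0.3000], E[r] = 0.7000, γ^t·E[r] = 0.700000, running G = 0.700000
t=1: π = [0.1900, 0.3400, 0.2300, 0.2400], E[r] = -0.0400, γ^t·E[r] = -0.028000, running G = 0.672000
t=2: π = [0.1950, 0.3290, 0.2230, 0.2530], E[r] = -0.0070, γ^t·E[r] = -0.003430, running G = 0.668570
t=3: π = [0.1942, 0.3311, 0.2223, 0.2524], E[r] = -0.0158, γ^t·E[r] = -0.005419, running G = 0.663151
t=4: π = [0.1942, 0.3311, 0.2222, 0.2525], E[r] = -0.0156, γ^t·E[r] = -0.003748, running G = 0.659403
t=5: π = [0.1942, 0.3311, 0.2222, 0.2525], E[r] = -0.0157, γ^t·E[r] = -0.002641, running G = 0.656762
t=6: π = [0.1942, 0.3311, 0.2222, 0.2525], E[r] = -0.0157, γ^t·E[r] = -0.001848, running G = 0.654913

G = 0.6549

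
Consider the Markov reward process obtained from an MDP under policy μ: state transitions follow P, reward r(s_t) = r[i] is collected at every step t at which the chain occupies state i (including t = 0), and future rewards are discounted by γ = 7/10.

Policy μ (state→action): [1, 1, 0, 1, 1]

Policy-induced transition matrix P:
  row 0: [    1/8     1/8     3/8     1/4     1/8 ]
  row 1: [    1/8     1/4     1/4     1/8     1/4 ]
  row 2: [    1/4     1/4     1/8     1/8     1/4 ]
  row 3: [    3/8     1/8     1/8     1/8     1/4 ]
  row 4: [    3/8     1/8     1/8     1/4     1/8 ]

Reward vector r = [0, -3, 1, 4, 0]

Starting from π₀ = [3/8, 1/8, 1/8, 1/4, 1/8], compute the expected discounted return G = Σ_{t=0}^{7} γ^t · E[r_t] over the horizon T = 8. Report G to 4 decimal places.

G = 1.6948

t=0: π = [0.3750, 0.1250, 0.1250, 0.2500, 0.1250], E[r] = 0.7500, γ^t·E[r] = 0.750000, running G = 0.750000
t=1: π = [0.2344, 0.1563, 0.2344, 0.1875, 0.1875], E[r] = 0.5156, γ^t·E[r] = 0.360938, running G = 1.110938
t=2: π = [0.2480, 0.1738, 0.2031, 0.1777, 0.1973], E[r] = 0.3926, γ^t·E[r] = 0.192363, running G = 1.303301
t=3: π = [0.2441, 0.1721, 0.2087, 0.1807, 0.1943], E[r] = 0.4150, γ^t·E[r] = 0.142358, running G = 1.445659
t=4: π = [0.2448, 0.1726, 0.2076, 0.1798, 0.1952], E[r] = 0.4090, γ^t·E[r] = 0.098193, running G = 1.543852
t=5: π = [0.2447, 0.1725, 0.2078, 0.1800, 0.1950], E[r] = 0.4102, γ^t·E[r] = 0.068950, running G = 1.612802
t=6: π = [0.2447, 0.1725, 0.2077, 0.1800, 0.1950], E[r] = 0.4100, γ^t·E[r] = 0.048232, running G = 1.661034
t=7: π = [0.2447, 0.1725, 0.2077, 0.1800, 0.1950], E[r] = 0.4100, γ^t·E[r] = 0.033767, running G = 1.694801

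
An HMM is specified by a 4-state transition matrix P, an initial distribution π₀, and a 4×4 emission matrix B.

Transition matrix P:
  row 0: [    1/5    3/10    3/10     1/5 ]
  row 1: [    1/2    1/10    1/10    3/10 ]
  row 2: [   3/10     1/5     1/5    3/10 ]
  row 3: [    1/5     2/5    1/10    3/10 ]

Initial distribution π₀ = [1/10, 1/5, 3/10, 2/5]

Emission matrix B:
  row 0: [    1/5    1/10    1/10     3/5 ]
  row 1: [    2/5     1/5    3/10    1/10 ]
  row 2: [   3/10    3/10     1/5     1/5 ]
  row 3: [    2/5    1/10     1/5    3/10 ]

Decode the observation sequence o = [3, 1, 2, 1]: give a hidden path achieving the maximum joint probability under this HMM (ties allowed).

t=0: δ = [6.000e-02, 2.000e-02, 6.000e-02, 1.200e-01]  (obs o_0=3)
t=1: δ = [2.400e-03, 9.600e-03, 5.400e-03, 3.600e-03]  ψ = [3, 3, 0, 3]  (obs o_1=1)
t=2: δ = [4.800e-04, 4.320e-04, 2.160e-04, 5.760e-04]  ψ = [1, 3, 2, 1]  (obs o_2=2)
t=3: δ = [2.160e-05, 4.608e-05, 4.320e-05, 1.728e-05]  ψ = [1, 3, 0, 3]  (obs o_3=1)
backtrack: best end state = 1; path = [3, 1, 3, 1]

path = [3, 1, 3, 1]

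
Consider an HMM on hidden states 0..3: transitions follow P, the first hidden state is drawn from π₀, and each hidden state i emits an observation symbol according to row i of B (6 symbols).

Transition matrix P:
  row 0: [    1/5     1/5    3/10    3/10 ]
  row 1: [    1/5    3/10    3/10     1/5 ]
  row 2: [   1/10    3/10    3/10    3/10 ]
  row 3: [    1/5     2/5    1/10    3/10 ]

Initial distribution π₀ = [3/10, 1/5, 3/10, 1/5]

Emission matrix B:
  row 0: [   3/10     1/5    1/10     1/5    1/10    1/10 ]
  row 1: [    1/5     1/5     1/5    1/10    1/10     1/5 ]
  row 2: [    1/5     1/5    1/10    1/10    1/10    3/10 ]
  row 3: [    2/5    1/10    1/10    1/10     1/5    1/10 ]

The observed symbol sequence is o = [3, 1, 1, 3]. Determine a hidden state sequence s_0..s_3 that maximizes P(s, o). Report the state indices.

t=0: δ = [6.000e-02, 2.000e-02, 3.000e-02, 2.000e-02]  (obs o_0=3)
t=1: δ = [2.400e-03, 2.400e-03, 3.600e-03, 1.800e-03]  ψ = [0, 0, 0, 0]  (obs o_1=1)
t=2: δ = [9.600e-05, 2.160e-04, 2.160e-04, 1.080e-04]  ψ = [0, 2, 2, 2]  (obs o_2=1)
t=3: δ = [8.640e-06, 6.480e-06, 6.480e-06, 6.480e-06]  ψ = [1, 1, 1, 2]  (obs o_3=3)
backtrack: best end state = 0; path = [0, 2, 1, 0]

path = [0, 2, 1, 0]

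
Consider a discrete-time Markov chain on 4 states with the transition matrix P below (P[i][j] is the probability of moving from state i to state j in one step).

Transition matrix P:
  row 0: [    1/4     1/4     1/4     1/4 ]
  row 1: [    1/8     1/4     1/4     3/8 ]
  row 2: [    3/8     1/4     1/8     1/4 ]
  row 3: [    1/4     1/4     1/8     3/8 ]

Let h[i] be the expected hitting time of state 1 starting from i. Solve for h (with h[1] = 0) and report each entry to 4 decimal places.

h = [4.0000, 0.0000, 4.0000, 4.0000]

First-step conditioning: h[1] = 0; for i ≠ 1, h[i] = 1 + Σ_k P[i][k]·h[k].
  h[0] = 1 + 1/4·h[0] + 1/4·h[2] + 1/4·h[3]
  h[2] = 1 + 3/8·h[0] + 1/8·h[2] + 1/4·h[3]
  h[3] = 1 + 1/4·h[0] + 1/8·h[2] + 3/8·h[3]
Solving the 3×3 linear system over states ≠ 1 gives exactly h = [4, 0, 4, 4] (h[1] = 0 is the target).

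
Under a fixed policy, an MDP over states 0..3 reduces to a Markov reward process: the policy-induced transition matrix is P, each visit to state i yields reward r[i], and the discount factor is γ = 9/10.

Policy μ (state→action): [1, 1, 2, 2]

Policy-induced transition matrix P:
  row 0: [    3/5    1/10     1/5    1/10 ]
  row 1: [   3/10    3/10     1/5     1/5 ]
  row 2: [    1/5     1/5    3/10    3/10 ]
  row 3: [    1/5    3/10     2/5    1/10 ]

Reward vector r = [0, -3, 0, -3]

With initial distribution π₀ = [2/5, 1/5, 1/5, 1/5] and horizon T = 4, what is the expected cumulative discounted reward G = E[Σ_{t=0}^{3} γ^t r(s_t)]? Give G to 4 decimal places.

t=0: π = [0.4000, 0.2000, 0.2000, 0.2000], E[r] = -1.2000, γ^t·E[r] = -1.200000, running G = -1.200000
t=1: π = [0.3800, 0.2000, 0.2600, 0.1600], E[r] = -1.0800, γ^t·E[r] = -0.972000, running G = -2.172000
t=2: π = [0.3720, 0.1980, 0.2580, 0.1720], E[r] = -1.1100, γ^t·E[r] = -0.899100, running G = -3.071100
t=3: π = [0.3686, 0.1998, 0.2602, 0.1714], E[r] = -1.1136, γ^t·E[r] = -0.811814, running G = -3.882914

G = -3.8829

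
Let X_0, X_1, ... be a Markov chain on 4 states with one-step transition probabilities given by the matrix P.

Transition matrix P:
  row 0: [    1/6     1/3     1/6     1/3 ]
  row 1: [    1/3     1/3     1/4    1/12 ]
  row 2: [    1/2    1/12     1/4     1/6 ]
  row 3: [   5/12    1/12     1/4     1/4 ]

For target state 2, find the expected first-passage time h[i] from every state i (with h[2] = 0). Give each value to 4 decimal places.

h = [4.7676, 4.4432, 0.0000, 4.4757]

First-step conditioning: h[2] = 0; for i ≠ 2, h[i] = 1 + Σ_k P[i][k]·h[k].
  h[0] = 1 + 1/6·h[0] + 1/3·h[1] + 1/3·h[3]
  h[1] = 1 + 1/3·h[0] + 1/3·h[1] + 1/12·h[3]
  h[3] = 1 + 5/12·h[0] + 1/12·h[1] + 1/4·h[3]
Solving the 3×3 linear system over states ≠ 2 gives exactly h = [882/185, 822/185, 0, 828/185] (h[2] = 0 is the target).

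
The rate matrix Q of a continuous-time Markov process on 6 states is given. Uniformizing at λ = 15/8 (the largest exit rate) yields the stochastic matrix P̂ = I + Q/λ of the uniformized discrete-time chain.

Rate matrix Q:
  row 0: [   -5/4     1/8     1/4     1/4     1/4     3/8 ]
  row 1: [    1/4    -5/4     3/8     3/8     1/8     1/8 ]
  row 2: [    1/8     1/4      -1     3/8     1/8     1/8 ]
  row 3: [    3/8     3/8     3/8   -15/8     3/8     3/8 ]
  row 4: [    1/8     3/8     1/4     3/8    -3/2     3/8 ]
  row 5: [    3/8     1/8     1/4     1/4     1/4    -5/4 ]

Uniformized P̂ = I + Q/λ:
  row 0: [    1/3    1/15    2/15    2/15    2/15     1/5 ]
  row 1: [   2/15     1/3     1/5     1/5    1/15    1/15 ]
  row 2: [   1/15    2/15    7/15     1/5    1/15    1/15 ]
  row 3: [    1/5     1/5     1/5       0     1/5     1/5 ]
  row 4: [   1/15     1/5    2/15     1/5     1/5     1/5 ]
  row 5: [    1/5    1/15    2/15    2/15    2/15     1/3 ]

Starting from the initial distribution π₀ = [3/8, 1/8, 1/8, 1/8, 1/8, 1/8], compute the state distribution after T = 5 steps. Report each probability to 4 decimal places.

t=0: π = [0.3750, 0.1250, 0.1250, 0.1250, 0.1250, 0.1250]
t=1: π = [0.2083, 0.1417, 0.1917, 0.1417, 0.1333, 0.1833]
t=2: π = [0.1750, 0.1539, 0.2161, 0.1456, 0.1294, 0.1800]
t=3: π = [0.1670, 0.1588, 0.2253, 0.1472, 0.1270, 0.1747]
t=4: π = [0.1647, 0.1606, 0.2288, 0.1478, 0.1260, 0.1721]
t=5: π = [0.1639, 0.1613, 0.2302, 0.1480, 0.1256, 0.1710]

π = [0.1639, 0.1613, 0.2302, 0.1480, 0.1256, 0.1710]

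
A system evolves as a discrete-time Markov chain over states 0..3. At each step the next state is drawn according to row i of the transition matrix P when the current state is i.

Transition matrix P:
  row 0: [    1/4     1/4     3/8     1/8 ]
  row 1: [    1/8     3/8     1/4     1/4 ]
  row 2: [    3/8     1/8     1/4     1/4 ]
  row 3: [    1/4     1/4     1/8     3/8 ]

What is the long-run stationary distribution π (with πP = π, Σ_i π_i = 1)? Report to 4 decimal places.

Balance equations π_j = Σ_i π_i·P[i][j]:
  π_0 = 1/4·π_0 + 1/8·π_1 + 3/8·π_2 + 1/4·π_3
  π_1 = 1/4·π_0 + 3/8·π_1 + 1/8·π_2 + 1/4·π_3
  π_2 = 3/8·π_0 + 1/4·π_1 + 1/4·π_2 + 1/8·π_3
  normalize: π_0 + π_1 + π_2 + π_3 = 1
Solving the linear system gives exactly π = [1/4, 1/4, 1/4, 1/4].

π = [0.2500, 0.2500, 0.2500, 0.2500]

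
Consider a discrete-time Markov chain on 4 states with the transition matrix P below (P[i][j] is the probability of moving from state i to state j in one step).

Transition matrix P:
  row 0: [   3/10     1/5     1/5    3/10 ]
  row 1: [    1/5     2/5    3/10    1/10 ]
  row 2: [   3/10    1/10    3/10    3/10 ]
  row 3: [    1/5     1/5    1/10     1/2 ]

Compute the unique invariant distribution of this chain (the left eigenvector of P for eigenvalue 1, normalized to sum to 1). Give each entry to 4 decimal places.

Balance equations π_j = Σ_i π_i·P[i][j]:
  π_0 = 3/10·π_0 + 1/5·π_1 + 3/10·π_2 + 1/5·π_3
  π_1 = 1/5·π_0 + 2/5·π_1 + 1/10·π_2 + 1/5·π_3
  π_2 = 1/5·π_0 + 3/10·π_1 + 3/10·π_2 + 1/10·π_3
  normalize: π_0 + π_1 + π_2 + π_3 = 1
Solving the linear system gives exactly π = [72/293, 131/586, 62/293, 187/586].

π = [0.2457, 0.2235, 0.2116, 0.3191]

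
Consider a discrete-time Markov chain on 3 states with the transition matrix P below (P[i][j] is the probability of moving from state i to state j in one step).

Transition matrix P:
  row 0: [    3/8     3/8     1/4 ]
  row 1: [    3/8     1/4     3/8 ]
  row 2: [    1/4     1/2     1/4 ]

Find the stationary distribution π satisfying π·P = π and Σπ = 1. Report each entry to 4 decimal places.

Balance equations π_j = Σ_i π_i·P[i][j]:
  π_0 = 3/8·π_0 + 3/8·π_1 + 1/4·π_2
  π_1 = 3/8·π_0 + 1/4·π_1 + 1/2·π_2
  normalize: π_0 + π_1 + π_2 = 1
Solving the linear system gives exactly π = [24/71, 26/71, 21/71].

π = [0.3380, 0.3662, 0.2958]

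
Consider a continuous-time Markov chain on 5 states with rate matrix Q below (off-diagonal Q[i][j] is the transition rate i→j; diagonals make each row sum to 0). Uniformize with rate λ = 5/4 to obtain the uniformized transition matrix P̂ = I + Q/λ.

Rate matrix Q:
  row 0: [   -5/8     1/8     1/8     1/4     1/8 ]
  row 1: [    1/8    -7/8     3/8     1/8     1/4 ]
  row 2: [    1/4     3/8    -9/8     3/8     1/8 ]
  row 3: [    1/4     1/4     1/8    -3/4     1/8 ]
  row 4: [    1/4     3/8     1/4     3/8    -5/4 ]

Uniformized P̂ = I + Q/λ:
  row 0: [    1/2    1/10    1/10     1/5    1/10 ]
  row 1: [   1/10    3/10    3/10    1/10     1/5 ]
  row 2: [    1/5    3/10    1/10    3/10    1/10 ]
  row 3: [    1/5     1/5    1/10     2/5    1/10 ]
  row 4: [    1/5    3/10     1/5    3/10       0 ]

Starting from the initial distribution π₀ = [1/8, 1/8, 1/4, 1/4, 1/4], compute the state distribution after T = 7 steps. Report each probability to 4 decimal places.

t=0: π = [0.1250, 0.1250, 0.2500, 0.2500, 0.2500]
t=1: π = [0.2250, 0.2500, 0.1500, 0.2875, 0.0875]
t=2: π = [0.2425, 0.2263, 0.1588, 0.2563, 0.1163]
t=3: π = [0.2501, 0.2259, 0.1569, 0.2561, 0.1110]
t=4: π = [0.2525, 0.2244, 0.1563, 0.2554, 0.1115]
t=5: π = [0.2533, 0.2240, 0.1560, 0.2554, 0.1113]
t=6: π = [0.2536, 0.2238, 0.1559, 0.2554, 0.1113]
t=7: π = [0.2537, 0.2237, 0.1559, 0.2554, 0.1113]

π = [0.2537, 0.2237, 0.1559, 0.2554, 0.1113]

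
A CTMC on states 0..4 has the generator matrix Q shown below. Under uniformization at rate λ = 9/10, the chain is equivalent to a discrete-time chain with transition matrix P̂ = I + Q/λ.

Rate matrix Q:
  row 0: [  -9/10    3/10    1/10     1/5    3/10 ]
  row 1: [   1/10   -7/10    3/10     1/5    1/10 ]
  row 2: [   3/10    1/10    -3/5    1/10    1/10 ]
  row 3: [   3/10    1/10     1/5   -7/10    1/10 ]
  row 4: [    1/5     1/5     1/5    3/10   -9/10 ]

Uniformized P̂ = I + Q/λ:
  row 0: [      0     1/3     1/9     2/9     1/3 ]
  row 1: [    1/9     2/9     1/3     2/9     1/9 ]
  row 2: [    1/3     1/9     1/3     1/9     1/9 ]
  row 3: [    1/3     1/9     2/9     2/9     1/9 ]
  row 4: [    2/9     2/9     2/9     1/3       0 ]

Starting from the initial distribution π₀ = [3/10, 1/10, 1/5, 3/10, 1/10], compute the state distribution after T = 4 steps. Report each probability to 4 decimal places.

t=0: π = [0.3000, 0.1000, 0.2000, 0.3000, 0.1000]
t=1: π = [0.2000, 0.2000, 0.2222, 0.2111, 0.1667]
t=2: π = [0.2037, 0.1963, 0.2469, 0.2160, 0.1370]
t=3: π = [0.2066, 0.1934, 0.2488, 0.2100, 0.1412]
t=4: π = [0.2058, 0.1942, 0.2484, 0.2103, 0.1413]

π = [0.2058, 0.1942, 0.2484, 0.2103, 0.1413]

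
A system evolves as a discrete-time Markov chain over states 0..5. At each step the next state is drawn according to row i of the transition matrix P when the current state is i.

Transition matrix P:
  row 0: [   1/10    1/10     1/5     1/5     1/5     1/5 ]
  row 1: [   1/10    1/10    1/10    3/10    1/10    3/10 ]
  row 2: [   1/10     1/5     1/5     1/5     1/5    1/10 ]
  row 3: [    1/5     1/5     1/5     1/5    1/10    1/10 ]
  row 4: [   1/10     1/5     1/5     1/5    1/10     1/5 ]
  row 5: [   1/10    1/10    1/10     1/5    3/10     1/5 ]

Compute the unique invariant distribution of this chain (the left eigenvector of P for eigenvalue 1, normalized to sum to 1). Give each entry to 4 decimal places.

Balance equations π_j = Σ_i π_i·P[i][j]:
  π_0 = 1/10·π_0 + 1/10·π_1 + 1/10·π_2 + 1/5·π_3 + 1/10·π_4 + 1/10·π_5
  π_1 = 1/10·π_0 + 1/10·π_1 + 1/5·π_2 + 1/5·π_3 + 1/5·π_4 + 1/10·π_5
  π_2 = 1/5·π_0 + 1/10·π_1 + 1/5·π_2 + 1/5·π_3 + 1/5·π_4 + 1/10·π_5
  π_3 = 1/5·π_0 + 3/10·π_1 + 1/5·π_2 + 1/5·π_3 + 1/5·π_4 + 1/5·π_5
  π_4 = 1/5·π_0 + 1/10·π_1 + 1/5·π_2 + 1/10·π_3 + 1/10·π_4 + 3/10·π_5
  normalize: π_0 + π_1 + π_2 + π_3 + π_4 + π_5 = 1
Solving the linear system gives exactly π = [13370/109999, 17012/109999, 18349/109999, 23701/109999, 18071/109999, 19496/109999].

π = [0.1215, 0.1547, 0.1668, 0.2155, 0.1643, 0.1772]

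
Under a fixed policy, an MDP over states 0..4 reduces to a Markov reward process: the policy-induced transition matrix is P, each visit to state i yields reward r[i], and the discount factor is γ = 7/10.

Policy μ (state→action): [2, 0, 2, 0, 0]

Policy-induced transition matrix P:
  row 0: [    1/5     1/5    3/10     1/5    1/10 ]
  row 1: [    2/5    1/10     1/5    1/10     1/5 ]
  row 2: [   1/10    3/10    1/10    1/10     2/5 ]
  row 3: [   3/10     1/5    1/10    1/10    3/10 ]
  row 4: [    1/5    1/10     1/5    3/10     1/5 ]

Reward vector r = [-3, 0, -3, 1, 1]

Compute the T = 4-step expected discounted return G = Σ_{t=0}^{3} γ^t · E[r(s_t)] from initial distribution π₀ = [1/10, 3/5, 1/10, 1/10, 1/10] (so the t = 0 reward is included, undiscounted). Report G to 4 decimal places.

G = -1.9461

t=0: π = [0.1000, 0.6000, 0.1000, 0.1000, 0.1000], E[r] = -0.4000, γ^t·E[r] = -0.400000, running G = -0.400000
t=1: π = [0.3200, 0.1400, 0.1900, 0.1300, 0.2200], E[r] = -1.1800, γ^t·E[r] = -0.826000, running G = -1.226000
t=2: π = [0.2220, 0.1830, 0.2000, 0.1760, 0.2190], E[r] = -0.8710, γ^t·E[r] = -0.426790, running G = -1.652790
t=3: π = [0.2342, 0.1798, 0.1846, 0.1660, 0.2354], E[r] = -0.8550, γ^t·E[r] = -0.293265, running G = -1.946055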